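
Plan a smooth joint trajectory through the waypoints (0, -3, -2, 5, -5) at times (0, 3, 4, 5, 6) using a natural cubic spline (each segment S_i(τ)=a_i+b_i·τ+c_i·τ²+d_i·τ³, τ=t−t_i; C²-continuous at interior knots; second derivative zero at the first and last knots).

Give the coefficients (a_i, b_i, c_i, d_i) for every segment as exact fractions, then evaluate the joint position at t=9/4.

  seg 0: a=0 b=-83/116 c=0 d=-11/348
  seg 1: a=-3 b=-91/58 c=-33/116 d=331/116
  seg 2: a=-2 b=745/116 c=240/29 d=-893/116
  seg 3: a=5 b=-7/58 c=-1719/116 d=573/116
S(9/4) = -14625/7424

Δ: Δ0=-1, Δ1=1, Δ2=7, Δ3=-10
row 1: diag=8, rhs=12; c'=1/8, d'=3/2
row 2: denom=4−1·1/8=31/8; d'=(36−1·3/2)/(31/8)=276/31
row 3: denom=4−1·8/31=116/31; d'=(-102−1·276/31)/(116/31)=-1719/58
back: M3=-1719/58
back: M2=276/31−8/31·-1719/58=480/29
back: M1=3/2−1/8·480/29=-33/58
M: M0=0, M1=-33/58, M2=480/29, M3=-1719/58, M4=0
seg 0: a=0, c=M0/2=0, d=(M1−M0)/(6·3)=-11/348, b=Δ0−h0·(2M0+M1)/6=-83/116
seg 1: a=-3, c=M1/2=-33/116, d=(M2−M1)/(6·1)=331/116, b=Δ1−h1·(2M1+M2)/6=-91/58
seg 2: a=-2, c=M2/2=240/29, d=(M3−M2)/(6·1)=-893/116, b=Δ2−h2·(2M2+M3)/6=745/116
seg 3: a=5, c=M3/2=-1719/116, d=(M4−M3)/(6·1)=573/116, b=Δ3−h3·(2M3+M4)/6=-7/58
t_q=9/4 → seg 0, τ=9/4; S=0+-83/116·τ+0·τ²+-11/348·τ³=-14625/7424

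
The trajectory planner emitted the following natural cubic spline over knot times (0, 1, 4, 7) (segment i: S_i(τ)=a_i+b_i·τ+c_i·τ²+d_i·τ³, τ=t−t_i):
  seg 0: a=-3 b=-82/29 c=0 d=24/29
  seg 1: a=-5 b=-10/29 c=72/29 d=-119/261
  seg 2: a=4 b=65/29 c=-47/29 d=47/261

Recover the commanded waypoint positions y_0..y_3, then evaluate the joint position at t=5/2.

y_0=-3 y_1=-5 y_2=4 y_3=1
S(5/2) = -341/232

y_0 = S_0(0) = a_0 = -3
y_1 = S_1(0) = a_1 = -5
y_2 = S_2(0) = a_2 = 4
y_3 = S_2(3) = 1
t_q=5/2 is in segment 1 (τ=3/2); S_1(τ)=-341/232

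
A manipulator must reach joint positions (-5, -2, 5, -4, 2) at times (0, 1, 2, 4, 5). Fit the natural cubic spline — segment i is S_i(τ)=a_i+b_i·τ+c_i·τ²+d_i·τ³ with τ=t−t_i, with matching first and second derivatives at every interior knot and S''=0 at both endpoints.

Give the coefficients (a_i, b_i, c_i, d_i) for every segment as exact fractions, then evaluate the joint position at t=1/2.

  seg 0: a=-5 b=74/61 c=0 d=109/61
  seg 1: a=-2 b=401/61 c=327/61 d=-301/61
  seg 2: a=5 b=152/61 c=-576/61 d=1451/488
  seg 3: a=-4 b=49/122 c=2049/244 d=-683/244
S(1/2) = -2035/488

Δ: Δ0=3, Δ1=7, Δ2=-9/2, Δ3=6
row 1: diag=4, rhs=24; c'=1/4, d'=6
row 2: denom=6−1·1/4=23/4; d'=(-69−1·6)/(23/4)=-300/23
row 3: denom=6−2·8/23=122/23; d'=(63−2·-300/23)/(122/23)=2049/122
back: M3=2049/122
back: M2=-300/23−8/23·2049/122=-1152/61
back: M1=6−1/4·-1152/61=654/61
M: M0=0, M1=654/61, M2=-1152/61, M3=2049/122, M4=0
seg 0: a=-5, c=M0/2=0, d=(M1−M0)/(6·1)=109/61, b=Δ0−h0·(2M0+M1)/6=74/61
seg 1: a=-2, c=M1/2=327/61, d=(M2−M1)/(6·1)=-301/61, b=Δ1−h1·(2M1+M2)/6=401/61
seg 2: a=5, c=M2/2=-576/61, d=(M3−M2)/(6·2)=1451/488, b=Δ2−h2·(2M2+M3)/6=152/61
seg 3: a=-4, c=M3/2=2049/244, d=(M4−M3)/(6·1)=-683/244, b=Δ3−h3·(2M3+M4)/6=49/122
t_q=1/2 → seg 0, τ=1/2; S=-5+74/61·τ+0·τ²+109/61·τ³=-2035/488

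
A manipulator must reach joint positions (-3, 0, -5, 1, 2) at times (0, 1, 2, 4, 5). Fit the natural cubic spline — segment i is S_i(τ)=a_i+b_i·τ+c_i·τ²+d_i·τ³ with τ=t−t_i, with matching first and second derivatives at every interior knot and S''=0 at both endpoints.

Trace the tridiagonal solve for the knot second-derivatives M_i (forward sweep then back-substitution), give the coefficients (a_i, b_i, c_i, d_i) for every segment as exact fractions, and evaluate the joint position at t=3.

Δ: Δ0=3, Δ1=-5, Δ2=3, Δ3=1
row 1: diag=4, rhs=-48; c'=1/4, d'=-12
row 2: denom=6−1·1/4=23/4; d'=(48−1·-12)/(23/4)=240/23
row 3: denom=6−2·8/23=122/23; d'=(-12−2·240/23)/(122/23)=-378/61
back: M3=-378/61
back: M2=240/23−8/23·-378/61=768/61
back: M1=-12−1/4·768/61=-924/61
M: M0=0, M1=-924/61, M2=768/61, M3=-378/61, M4=0
seg 0: a=-3, c=M0/2=0, d=(M1−M0)/(6·1)=-154/61, b=Δ0−h0·(2M0+M1)/6=337/61
seg 1: a=0, c=M1/2=-462/61, d=(M2−M1)/(6·1)=282/61, b=Δ1−h1·(2M1+M2)/6=-125/61
seg 2: a=-5, c=M2/2=384/61, d=(M3−M2)/(6·2)=-191/122, b=Δ2−h2·(2M2+M3)/6=-203/61
seg 3: a=1, c=M3/2=-189/61, d=(M4−M3)/(6·1)=63/61, b=Δ3−h3·(2M3+M4)/6=187/61
t_q=3 → seg 2, τ=1; S=-5+-203/61·τ+384/61·τ²+-191/122·τ³=-439/122

  seg 0: a=-3 b=337/61 c=0 d=-154/61
  seg 1: a=0 b=-125/61 c=-462/61 d=282/61
  seg 2: a=-5 b=-203/61 c=384/61 d=-191/122
  seg 3: a=1 b=187/61 c=-189/61 d=63/61
S(3) = -439/122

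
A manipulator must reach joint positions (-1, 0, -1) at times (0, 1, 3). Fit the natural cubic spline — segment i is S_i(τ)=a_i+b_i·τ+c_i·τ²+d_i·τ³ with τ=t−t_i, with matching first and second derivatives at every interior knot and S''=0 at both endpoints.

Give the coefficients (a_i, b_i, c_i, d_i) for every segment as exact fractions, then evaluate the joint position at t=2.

  seg 0: a=-1 b=5/4 c=0 d=-1/4
  seg 1: a=0 b=1/2 c=-3/4 d=1/8
S(2) = -1/8

Δ: Δ0=1, Δ1=-1/2
row 1: diag=6, rhs=-9; c'=1/3, d'=-3/2
back: M1=-3/2
M: M0=0, M1=-3/2, M2=0
seg 0: a=-1, c=M0/2=0, d=(M1−M0)/(6·1)=-1/4, b=Δ0−h0·(2M0+M1)/6=5/4
seg 1: a=0, c=M1/2=-3/4, d=(M2−M1)/(6·2)=1/8, b=Δ1−h1·(2M1+M2)/6=1/2
t_q=2 → seg 1, τ=1; S=0+1/2·τ+-3/4·τ²+1/8·τ³=-1/8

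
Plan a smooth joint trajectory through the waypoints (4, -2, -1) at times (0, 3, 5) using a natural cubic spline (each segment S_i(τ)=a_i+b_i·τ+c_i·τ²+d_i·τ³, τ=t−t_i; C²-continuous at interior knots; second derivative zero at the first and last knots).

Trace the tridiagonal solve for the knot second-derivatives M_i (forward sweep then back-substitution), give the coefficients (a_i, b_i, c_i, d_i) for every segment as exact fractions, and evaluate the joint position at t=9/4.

  seg 0: a=4 b=-11/4 c=0 d=1/12
  seg 1: a=-2 b=-1/2 c=3/4 d=-1/8
S(9/4) = -317/256

Δ: Δ0=-2, Δ1=1/2
row 1: diag=10, rhs=15; c'=1/5, d'=3/2
back: M1=3/2
M: M0=0, M1=3/2, M2=0
seg 0: a=4, c=M0/2=0, d=(M1−M0)/(6·3)=1/12, b=Δ0−h0·(2M0+M1)/6=-11/4
seg 1: a=-2, c=M1/2=3/4, d=(M2−M1)/(6·2)=-1/8, b=Δ1−h1·(2M1+M2)/6=-1/2
t_q=9/4 → seg 0, τ=9/4; S=4+-11/4·τ+0·τ²+1/12·τ³=-317/256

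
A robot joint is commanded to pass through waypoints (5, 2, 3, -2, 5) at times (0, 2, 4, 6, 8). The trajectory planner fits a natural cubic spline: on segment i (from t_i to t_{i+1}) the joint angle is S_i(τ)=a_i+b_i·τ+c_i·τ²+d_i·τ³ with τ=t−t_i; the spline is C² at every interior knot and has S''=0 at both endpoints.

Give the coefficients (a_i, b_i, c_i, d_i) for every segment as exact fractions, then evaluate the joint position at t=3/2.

Δ: Δ0=-3/2, Δ1=1/2, Δ2=-5/2, Δ3=7/2
row 1: diag=8, rhs=12; c'=1/4, d'=3/2
row 2: denom=8−2·1/4=15/2; d'=(-18−2·3/2)/(15/2)=-14/5
row 3: denom=8−2·4/15=112/15; d'=(36−2·-14/5)/(112/15)=39/7
back: M3=39/7
back: M2=-14/5−4/15·39/7=-30/7
back: M1=3/2−1/4·-30/7=18/7
M: M0=0, M1=18/7, M2=-30/7, M3=39/7, M4=0
seg 0: a=5, c=M0/2=0, d=(M1−M0)/(6·2)=3/14, b=Δ0−h0·(2M0+M1)/6=-33/14
seg 1: a=2, c=M1/2=9/7, d=(M2−M1)/(6·2)=-4/7, b=Δ1−h1·(2M1+M2)/6=3/14
seg 2: a=3, c=M2/2=-15/7, d=(M3−M2)/(6·2)=23/28, b=Δ2−h2·(2M2+M3)/6=-3/2
seg 3: a=-2, c=M3/2=39/14, d=(M4−M3)/(6·2)=-13/28, b=Δ3−h3·(2M3+M4)/6=-3/14
t_q=3/2 → seg 0, τ=3/2; S=5+-33/14·τ+0·τ²+3/14·τ³=35/16

  seg 0: a=5 b=-33/14 c=0 d=3/14
  seg 1: a=2 b=3/14 c=9/7 d=-4/7
  seg 2: a=3 b=-3/2 c=-15/7 d=23/28
  seg 3: a=-2 b=-3/14 c=39/14 d=-13/28
S(3/2) = 35/16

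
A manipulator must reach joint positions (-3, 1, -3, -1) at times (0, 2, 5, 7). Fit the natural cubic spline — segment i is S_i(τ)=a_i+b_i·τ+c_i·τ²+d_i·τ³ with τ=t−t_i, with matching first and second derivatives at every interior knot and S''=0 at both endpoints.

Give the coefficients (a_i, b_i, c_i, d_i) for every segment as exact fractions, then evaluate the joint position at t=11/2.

Δ: Δ0=2, Δ1=-4/3, Δ2=1
row 1: diag=10, rhs=-20; c'=3/10, d'=-2
row 2: denom=10−3·3/10=91/10; d'=(14−3·-2)/(91/10)=200/91
back: M2=200/91
back: M1=-2−3/10·200/91=-242/91
M: M0=0, M1=-242/91, M2=200/91, M3=0
seg 0: a=-3, c=M0/2=0, d=(M1−M0)/(6·2)=-121/546, b=Δ0−h0·(2M0+M1)/6=788/273
seg 1: a=1, c=M1/2=-121/91, d=(M2−M1)/(6·3)=17/63, b=Δ1−h1·(2M1+M2)/6=62/273
seg 2: a=-3, c=M2/2=100/91, d=(M3−M2)/(6·2)=-50/273, b=Δ2−h2·(2M2+M3)/6=-127/273
t_q=11/2 → seg 2, τ=1/2; S=-3+-127/273·τ+100/91·τ²+-50/273·τ³=-155/52

  seg 0: a=-3 b=788/273 c=0 d=-121/546
  seg 1: a=1 b=62/273 c=-121/91 d=17/63
  seg 2: a=-3 b=-127/273 c=100/91 d=-50/273
S(11/2) = -155/52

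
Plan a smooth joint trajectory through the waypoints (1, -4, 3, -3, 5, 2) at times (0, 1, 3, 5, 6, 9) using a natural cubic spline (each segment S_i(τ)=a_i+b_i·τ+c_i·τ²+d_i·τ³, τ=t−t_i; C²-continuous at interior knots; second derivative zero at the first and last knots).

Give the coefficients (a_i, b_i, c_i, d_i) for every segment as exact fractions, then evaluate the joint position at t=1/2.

Δ: Δ0=-5, Δ1=7/2, Δ2=-3, Δ3=8, Δ4=-1
row 1: diag=6, rhs=51; c'=1/3, d'=17/2
row 2: denom=8−2·1/3=22/3; d'=(-39−2·17/2)/(22/3)=-84/11
row 3: denom=6−2·3/11=60/11; d'=(66−2·-84/11)/(60/11)=149/10
row 4: denom=8−1·11/60=469/60; d'=(-54−1·149/10)/(469/60)=-4134/469
back: M4=-4134/469
back: M3=149/10−11/60·-4134/469=7746/469
back: M2=-84/11−3/11·7746/469=-5694/469
back: M1=17/2−1/3·-5694/469=11769/938
M: M0=0, M1=11769/938, M2=-5694/469, M3=7746/469, M4=-4134/469, M5=0
seg 0: a=1, c=M0/2=0, d=(M1−M0)/(6·1)=3923/1876, b=Δ0−h0·(2M0+M1)/6=-13303/1876
seg 1: a=-4, c=M1/2=11769/1876, d=(M2−M1)/(6·2)=-7719/3752, b=Δ1−h1·(2M1+M2)/6=-767/938
seg 2: a=3, c=M2/2=-2847/469, d=(M3−M2)/(6·2)=160/67, b=Δ2−h2·(2M2+M3)/6=-193/469
seg 3: a=-3, c=M3/2=3873/469, d=(M4−M3)/(6·1)=-1980/469, b=Δ3−h3·(2M3+M4)/6=1859/469
seg 4: a=5, c=M4/2=-2067/469, d=(M5−M4)/(6·3)=689/1407, b=Δ4−h4·(2M4+M5)/6=3665/469
t_q=1/2 → seg 0, τ=1/2; S=1+-13303/1876·τ+0·τ²+3923/1876·τ³=-34281/15008

  seg 0: a=1 b=-13303/1876 c=0 d=3923/1876
  seg 1: a=-4 b=-767/938 c=11769/1876 d=-7719/3752
  seg 2: a=3 b=-193/469 c=-2847/469 d=160/67
  seg 3: a=-3 b=1859/469 c=3873/469 d=-1980/469
  seg 4: a=5 b=3665/469 c=-2067/469 d=689/1407
S(1/2) = -34281/15008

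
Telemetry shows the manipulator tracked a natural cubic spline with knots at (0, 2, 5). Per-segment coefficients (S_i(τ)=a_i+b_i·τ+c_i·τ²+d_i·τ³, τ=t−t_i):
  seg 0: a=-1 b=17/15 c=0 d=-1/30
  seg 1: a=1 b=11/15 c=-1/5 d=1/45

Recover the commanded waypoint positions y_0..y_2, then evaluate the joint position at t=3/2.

y_0 = S_0(0) = a_0 = -1
y_1 = S_1(0) = a_1 = 1
y_2 = S_1(3) = 2
t_q=3/2 is in segment 0 (τ=3/2); S_0(τ)=47/80

y_0=-1 y_1=1 y_2=2
S(3/2) = 47/80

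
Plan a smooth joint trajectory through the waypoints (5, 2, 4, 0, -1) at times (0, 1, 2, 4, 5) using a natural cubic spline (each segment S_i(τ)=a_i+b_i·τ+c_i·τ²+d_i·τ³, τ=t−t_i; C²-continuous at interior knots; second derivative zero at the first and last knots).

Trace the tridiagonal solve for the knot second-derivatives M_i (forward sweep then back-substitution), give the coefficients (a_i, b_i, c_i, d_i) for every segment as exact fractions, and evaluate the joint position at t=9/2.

Δ: Δ0=-3, Δ1=2, Δ2=-2, Δ3=-1
row 1: diag=4, rhs=30; c'=1/4, d'=15/2
row 2: denom=6−1·1/4=23/4; d'=(-24−1·15/2)/(23/4)=-126/23
row 3: denom=6−2·8/23=122/23; d'=(6−2·-126/23)/(122/23)=195/61
back: M3=195/61
back: M2=-126/23−8/23·195/61=-402/61
back: M1=15/2−1/4·-402/61=558/61
M: M0=0, M1=558/61, M2=-402/61, M3=195/61, M4=0
seg 0: a=5, c=M0/2=0, d=(M1−M0)/(6·1)=93/61, b=Δ0−h0·(2M0+M1)/6=-276/61
seg 1: a=2, c=M1/2=279/61, d=(M2−M1)/(6·1)=-160/61, b=Δ1−h1·(2M1+M2)/6=3/61
seg 2: a=4, c=M2/2=-201/61, d=(M3−M2)/(6·2)=199/244, b=Δ2−h2·(2M2+M3)/6=81/61
seg 3: a=0, c=M3/2=195/122, d=(M4−M3)/(6·1)=-65/122, b=Δ3−h3·(2M3+M4)/6=-126/61
t_q=9/2 → seg 3, τ=1/2; S=0+-126/61·τ+195/122·τ²+-65/122·τ³=-683/976

  seg 0: a=5 b=-276/61 c=0 d=93/61
  seg 1: a=2 b=3/61 c=279/61 d=-160/61
  seg 2: a=4 b=81/61 c=-201/61 d=199/244
  seg 3: a=0 b=-126/61 c=195/122 d=-65/122
S(9/2) = -683/976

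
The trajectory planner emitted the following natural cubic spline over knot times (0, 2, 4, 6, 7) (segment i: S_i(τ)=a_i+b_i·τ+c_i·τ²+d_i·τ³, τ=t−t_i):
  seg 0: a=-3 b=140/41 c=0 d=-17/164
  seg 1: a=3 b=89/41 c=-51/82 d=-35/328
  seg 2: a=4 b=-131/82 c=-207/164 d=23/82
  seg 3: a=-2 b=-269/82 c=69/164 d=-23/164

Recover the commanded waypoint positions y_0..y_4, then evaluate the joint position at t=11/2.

y_0 = S_0(0) = a_0 = -3
y_1 = S_1(0) = a_1 = 3
y_2 = S_2(0) = a_2 = 4
y_3 = S_3(0) = a_3 = -2
y_4 = S_3(1) = -5
t_q=11/2 is in segment 2 (τ=3/2); S_2(τ)=-95/328

y_0=-3 y_1=3 y_2=4 y_3=-2 y_4=-5
S(11/2) = -95/328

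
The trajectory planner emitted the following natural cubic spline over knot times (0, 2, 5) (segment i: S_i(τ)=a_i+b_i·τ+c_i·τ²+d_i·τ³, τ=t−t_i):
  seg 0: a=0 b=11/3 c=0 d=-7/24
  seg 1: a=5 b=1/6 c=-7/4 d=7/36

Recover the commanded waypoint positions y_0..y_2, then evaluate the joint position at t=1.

y_0=0 y_1=5 y_2=-5
S(1) = 27/8

y_0 = S_0(0) = a_0 = 0
y_1 = S_1(0) = a_1 = 5
y_2 = S_1(3) = -5
t_q=1 is in segment 0 (τ=1); S_0(τ)=27/8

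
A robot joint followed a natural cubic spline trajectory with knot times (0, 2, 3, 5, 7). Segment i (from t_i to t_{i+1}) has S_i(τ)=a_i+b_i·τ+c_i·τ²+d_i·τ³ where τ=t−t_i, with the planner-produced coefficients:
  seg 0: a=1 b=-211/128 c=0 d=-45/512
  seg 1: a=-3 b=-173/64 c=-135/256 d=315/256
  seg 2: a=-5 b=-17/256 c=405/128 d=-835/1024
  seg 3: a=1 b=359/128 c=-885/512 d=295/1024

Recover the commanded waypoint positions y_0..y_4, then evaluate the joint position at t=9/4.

y_0=1 y_1=-3 y_2=-5 y_3=1 y_4=2
S(9/4) = -60449/16384

y_0 = S_0(0) = a_0 = 1
y_1 = S_1(0) = a_1 = -3
y_2 = S_2(0) = a_2 = -5
y_3 = S_3(0) = a_3 = 1
y_4 = S_3(2) = 2
t_q=9/4 is in segment 1 (τ=1/4); S_1(τ)=-60449/16384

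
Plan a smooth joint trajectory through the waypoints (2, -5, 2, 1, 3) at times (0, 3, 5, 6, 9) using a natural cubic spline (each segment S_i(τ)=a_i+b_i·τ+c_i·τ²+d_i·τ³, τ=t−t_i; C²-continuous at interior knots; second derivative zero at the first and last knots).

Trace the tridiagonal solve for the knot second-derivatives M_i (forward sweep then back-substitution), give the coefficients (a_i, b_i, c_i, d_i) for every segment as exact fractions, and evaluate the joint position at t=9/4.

Δ: Δ0=-7/3, Δ1=7/2, Δ2=-1, Δ3=2/3
row 1: diag=10, rhs=35; c'=1/5, d'=7/2
row 2: denom=6−2·1/5=28/5; d'=(-27−2·7/2)/(28/5)=-85/14
row 3: denom=8−1·5/28=219/28; d'=(10−1·-85/14)/(219/28)=150/73
back: M3=150/73
back: M2=-85/14−5/28·150/73=-470/73
back: M1=7/2−1/5·-470/73=699/146
M: M0=0, M1=699/146, M2=-470/73, M3=150/73, M4=0
seg 0: a=2, c=M0/2=0, d=(M1−M0)/(6·3)=233/876, b=Δ0−h0·(2M0+M1)/6=-4141/876
seg 1: a=-5, c=M1/2=699/292, d=(M2−M1)/(6·2)=-1639/1752, b=Δ1−h1·(2M1+M2)/6=1075/438
seg 2: a=2, c=M2/2=-235/73, d=(M3−M2)/(6·1)=310/219, b=Δ2−h2·(2M2+M3)/6=176/219
seg 3: a=1, c=M3/2=75/73, d=(M4−M3)/(6·3)=-25/219, b=Δ3−h3·(2M3+M4)/6=-304/219
t_q=9/4 → seg 0, τ=9/4; S=2+-4141/876·τ+0·τ²+233/876·τ³=-104773/18688

  seg 0: a=2 b=-4141/876 c=0 d=233/876
  seg 1: a=-5 b=1075/438 c=699/292 d=-1639/1752
  seg 2: a=2 b=176/219 c=-235/73 d=310/219
  seg 3: a=1 b=-304/219 c=75/73 d=-25/219
S(9/4) = -104773/18688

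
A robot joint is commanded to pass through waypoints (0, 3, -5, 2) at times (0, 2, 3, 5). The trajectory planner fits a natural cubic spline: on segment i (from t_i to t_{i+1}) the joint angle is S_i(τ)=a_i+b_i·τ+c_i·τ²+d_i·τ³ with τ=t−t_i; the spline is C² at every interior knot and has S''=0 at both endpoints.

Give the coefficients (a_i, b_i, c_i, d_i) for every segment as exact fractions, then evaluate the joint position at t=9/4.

  seg 0: a=0 b=379/70 c=0 d=-137/140
  seg 1: a=3 b=-443/70 c=-411/70 d=21/5
  seg 2: a=-5 b=-383/70 c=471/70 d=-157/140
S(9/4) = 2501/2240

Δ: Δ0=3/2, Δ1=-8, Δ2=7/2
row 1: diag=6, rhs=-57; c'=1/6, d'=-19/2
row 2: denom=6−1·1/6=35/6; d'=(69−1·-19/2)/(35/6)=471/35
back: M2=471/35
back: M1=-19/2−1/6·471/35=-411/35
M: M0=0, M1=-411/35, M2=471/35, M3=0
seg 0: a=0, c=M0/2=0, d=(M1−M0)/(6·2)=-137/140, b=Δ0−h0·(2M0+M1)/6=379/70
seg 1: a=3, c=M1/2=-411/70, d=(M2−M1)/(6·1)=21/5, b=Δ1−h1·(2M1+M2)/6=-443/70
seg 2: a=-5, c=M2/2=471/70, d=(M3−M2)/(6·2)=-157/140, b=Δ2−h2·(2M2+M3)/6=-383/70
t_q=9/4 → seg 1, τ=1/4; S=3+-443/70·τ+-411/70·τ²+21/5·τ³=2501/2240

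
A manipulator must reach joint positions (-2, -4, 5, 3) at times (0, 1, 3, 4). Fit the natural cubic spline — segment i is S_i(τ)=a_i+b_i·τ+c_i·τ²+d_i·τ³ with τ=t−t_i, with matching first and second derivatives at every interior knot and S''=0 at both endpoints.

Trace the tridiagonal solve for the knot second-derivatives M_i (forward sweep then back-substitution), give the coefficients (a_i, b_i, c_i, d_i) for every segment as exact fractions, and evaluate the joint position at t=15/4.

Δ: Δ0=-2, Δ1=9/2, Δ2=-2
row 1: diag=6, rhs=39; c'=1/3, d'=13/2
row 2: denom=6−2·1/3=16/3; d'=(-39−2·13/2)/(16/3)=-39/4
back: M2=-39/4
back: M1=13/2−1/3·-39/4=39/4
M: M0=0, M1=39/4, M2=-39/4, M3=0
seg 0: a=-2, c=M0/2=0, d=(M1−M0)/(6·1)=13/8, b=Δ0−h0·(2M0+M1)/6=-29/8
seg 1: a=-4, c=M1/2=39/8, d=(M2−M1)/(6·2)=-13/8, b=Δ1−h1·(2M1+M2)/6=5/4
seg 2: a=5, c=M2/2=-39/8, d=(M3−M2)/(6·1)=13/8, b=Δ2−h2·(2M2+M3)/6=5/4
t_q=15/4 → seg 2, τ=3/4; S=5+5/4·τ+-39/8·τ²+13/8·τ³=1987/512

  seg 0: a=-2 b=-29/8 c=0 d=13/8
  seg 1: a=-4 b=5/4 c=39/8 d=-13/8
  seg 2: a=5 b=5/4 c=-39/8 d=13/8
S(15/4) = 1987/512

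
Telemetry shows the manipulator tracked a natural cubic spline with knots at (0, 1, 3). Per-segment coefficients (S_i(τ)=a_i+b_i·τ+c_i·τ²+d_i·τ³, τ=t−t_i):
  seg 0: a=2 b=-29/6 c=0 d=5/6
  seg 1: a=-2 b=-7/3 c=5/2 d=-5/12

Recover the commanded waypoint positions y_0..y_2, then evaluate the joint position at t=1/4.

y_0=2 y_1=-2 y_2=0
S(1/4) = 103/128

y_0 = S_0(0) = a_0 = 2
y_1 = S_1(0) = a_1 = -2
y_2 = S_1(2) = 0
t_q=1/4 is in segment 0 (τ=1/4); S_0(τ)=103/128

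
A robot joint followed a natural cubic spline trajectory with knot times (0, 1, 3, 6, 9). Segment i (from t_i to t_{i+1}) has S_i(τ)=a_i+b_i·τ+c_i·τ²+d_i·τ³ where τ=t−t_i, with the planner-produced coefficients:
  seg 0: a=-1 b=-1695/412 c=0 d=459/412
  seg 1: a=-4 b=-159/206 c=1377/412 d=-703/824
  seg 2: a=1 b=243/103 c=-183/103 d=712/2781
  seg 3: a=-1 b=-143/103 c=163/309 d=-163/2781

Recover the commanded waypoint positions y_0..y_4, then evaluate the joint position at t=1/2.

y_0 = S_0(0) = a_0 = -1
y_1 = S_1(0) = a_1 = -4
y_2 = S_2(0) = a_2 = 1
y_3 = S_3(0) = a_3 = -1
y_4 = S_3(3) = -2
t_q=1/2 is in segment 0 (τ=1/2); S_0(τ)=-9617/3296

y_0=-1 y_1=-4 y_2=1 y_3=-1 y_4=-2
S(1/2) = -9617/3296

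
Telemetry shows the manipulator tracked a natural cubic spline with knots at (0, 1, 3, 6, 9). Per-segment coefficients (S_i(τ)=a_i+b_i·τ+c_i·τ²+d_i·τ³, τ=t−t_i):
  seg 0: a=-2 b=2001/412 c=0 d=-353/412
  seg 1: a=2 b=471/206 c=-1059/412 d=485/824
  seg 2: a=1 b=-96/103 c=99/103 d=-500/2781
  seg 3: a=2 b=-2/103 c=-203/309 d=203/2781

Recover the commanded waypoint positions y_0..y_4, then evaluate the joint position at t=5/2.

y_0 = S_0(0) = a_0 = -2
y_1 = S_1(0) = a_1 = 2
y_2 = S_2(0) = a_2 = 1
y_3 = S_3(0) = a_3 = 2
y_4 = S_3(3) = -2
t_q=5/2 is in segment 1 (τ=3/2); S_1(τ)=10763/6592

y_0=-2 y_1=2 y_2=1 y_3=2 y_4=-2
S(5/2) = 10763/6592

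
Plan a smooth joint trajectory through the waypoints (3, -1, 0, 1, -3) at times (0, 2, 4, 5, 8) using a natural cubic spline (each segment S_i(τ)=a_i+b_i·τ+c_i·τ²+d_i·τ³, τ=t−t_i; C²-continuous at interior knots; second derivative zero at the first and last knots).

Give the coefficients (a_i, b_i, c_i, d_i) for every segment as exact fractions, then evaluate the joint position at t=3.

  seg 0: a=3 b=-2693/1032 c=0 d=629/4128
  seg 1: a=-1 b=-403/516 c=629/688 d=-565/4128
  seg 2: a=0 b=1273/1032 c=4/43 d=-337/1032
  seg 3: a=1 b=227/516 c=-305/344 d=305/3096
S(3) = -1381/1376

Δ: Δ0=-2, Δ1=1/2, Δ2=1, Δ3=-4/3
row 1: diag=8, rhs=15; c'=1/4, d'=15/8
row 2: denom=6−2·1/4=11/2; d'=(3−2·15/8)/(11/2)=-3/22
row 3: denom=8−1·2/11=86/11; d'=(-14−1·-3/22)/(86/11)=-305/172
back: M3=-305/172
back: M2=-3/22−2/11·-305/172=8/43
back: M1=15/8−1/4·8/43=629/344
M: M0=0, M1=629/344, M2=8/43, M3=-305/172, M4=0
seg 0: a=3, c=M0/2=0, d=(M1−M0)/(6·2)=629/4128, b=Δ0−h0·(2M0+M1)/6=-2693/1032
seg 1: a=-1, c=M1/2=629/688, d=(M2−M1)/(6·2)=-565/4128, b=Δ1−h1·(2M1+M2)/6=-403/516
seg 2: a=0, c=M2/2=4/43, d=(M3−M2)/(6·1)=-337/1032, b=Δ2−h2·(2M2+M3)/6=1273/1032
seg 3: a=1, c=M3/2=-305/344, d=(M4−M3)/(6·3)=305/3096, b=Δ3−h3·(2M3+M4)/6=227/516
t_q=3 → seg 1, τ=1; S=-1+-403/516·τ+629/688·τ²+-565/4128·τ³=-1381/1376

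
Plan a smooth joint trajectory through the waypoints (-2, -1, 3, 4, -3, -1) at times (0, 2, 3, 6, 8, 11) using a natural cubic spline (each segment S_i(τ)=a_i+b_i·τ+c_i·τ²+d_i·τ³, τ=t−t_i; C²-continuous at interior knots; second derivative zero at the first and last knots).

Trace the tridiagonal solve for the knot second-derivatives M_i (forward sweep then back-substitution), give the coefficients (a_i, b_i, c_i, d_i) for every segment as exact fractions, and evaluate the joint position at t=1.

  seg 0: a=-2 b=-796/993 c=0 d=2585/7944
  seg 1: a=-1 b=6163/1986 c=2585/1324 d=-4193/3972
  seg 2: a=3 b=15257/3972 c=-402/331 d=539/35748
  seg 3: a=4 b=-6035/1986 c=-4285/3972 d=1123/2648
  seg 4: a=-3 b=-2249/993 c=2911/1986 d=-2911/17874
S(1) = -6557/2648

Δ: Δ0=1/2, Δ1=4, Δ2=1/3, Δ3=-7/2, Δ4=2/3
row 1: diag=6, rhs=21; c'=1/6, d'=7/2
row 2: denom=8−1·1/6=47/6; d'=(-22−1·7/2)/(47/6)=-153/47
row 3: denom=10−3·18/47=416/47; d'=(-23−3·-153/47)/(416/47)=-311/208
row 4: denom=10−2·47/208=993/104; d'=(25−2·-311/208)/(993/104)=2911/993
back: M4=2911/993
back: M3=-311/208−47/208·2911/993=-4285/1986
back: M2=-153/47−18/47·-4285/1986=-804/331
back: M1=7/2−1/6·-804/331=2585/662
M: M0=0, M1=2585/662, M2=-804/331, M3=-4285/1986, M4=2911/993, M5=0
seg 0: a=-2, c=M0/2=0, d=(M1−M0)/(6·2)=2585/7944, b=Δ0−h0·(2M0+M1)/6=-796/993
seg 1: a=-1, c=M1/2=2585/1324, d=(M2−M1)/(6·1)=-4193/3972, b=Δ1−h1·(2M1+M2)/6=6163/1986
seg 2: a=3, c=M2/2=-402/331, d=(M3−M2)/(6·3)=539/35748, b=Δ2−h2·(2M2+M3)/6=15257/3972
seg 3: a=4, c=M3/2=-4285/3972, d=(M4−M3)/(6·2)=1123/2648, b=Δ3−h3·(2M3+M4)/6=-6035/1986
seg 4: a=-3, c=M4/2=2911/1986, d=(M5−M4)/(6·3)=-2911/17874, b=Δ4−h4·(2M4+M5)/6=-2249/993
t_q=1 → seg 0, τ=1; S=-2+-796/993·τ+0·τ²+2585/7944·τ³=-6557/2648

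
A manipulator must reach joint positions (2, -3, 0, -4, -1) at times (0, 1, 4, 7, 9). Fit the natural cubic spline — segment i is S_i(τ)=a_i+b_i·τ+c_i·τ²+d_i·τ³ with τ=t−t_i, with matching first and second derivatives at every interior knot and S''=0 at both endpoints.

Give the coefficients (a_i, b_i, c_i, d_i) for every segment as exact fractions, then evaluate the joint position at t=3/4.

Δ: Δ0=-5, Δ1=1, Δ2=-4/3, Δ3=3/2
row 1: diag=8, rhs=36; c'=3/8, d'=9/2
row 2: denom=12−3·3/8=87/8; d'=(-14−3·9/2)/(87/8)=-220/87
row 3: denom=10−3·8/29=266/29; d'=(17−3·-220/87)/(266/29)=713/266
back: M3=713/266
back: M2=-220/87−8/29·713/266=-1304/399
back: M1=9/2−3/8·-1304/399=1523/266
M: M0=0, M1=1523/266, M2=-1304/399, M3=713/266, M4=0
seg 0: a=2, c=M0/2=0, d=(M1−M0)/(6·1)=1523/1596, b=Δ0−h0·(2M0+M1)/6=-9503/1596
seg 1: a=-3, c=M1/2=1523/532, d=(M2−M1)/(6·3)=-7177/14364, b=Δ1−h1·(2M1+M2)/6=-2467/798
seg 2: a=0, c=M2/2=-652/399, d=(M3−M2)/(6·3)=4747/14364, b=Δ2−h2·(2M2+M3)/6=949/1596
seg 3: a=-4, c=M3/2=713/532, d=(M4−M3)/(6·2)=-713/3192, b=Δ3−h3·(2M3+M4)/6=-229/798
t_q=3/4 → seg 0, τ=3/4; S=2+-9503/1596·τ+0·τ²+1523/1596·τ³=-10035/4864

  seg 0: a=2 b=-9503/1596 c=0 d=1523/1596
  seg 1: a=-3 b=-2467/798 c=1523/532 d=-7177/14364
  seg 2: a=0 b=949/1596 c=-652/399 d=4747/14364
  seg 3: a=-4 b=-229/798 c=713/532 d=-713/3192
S(3/4) = -10035/4864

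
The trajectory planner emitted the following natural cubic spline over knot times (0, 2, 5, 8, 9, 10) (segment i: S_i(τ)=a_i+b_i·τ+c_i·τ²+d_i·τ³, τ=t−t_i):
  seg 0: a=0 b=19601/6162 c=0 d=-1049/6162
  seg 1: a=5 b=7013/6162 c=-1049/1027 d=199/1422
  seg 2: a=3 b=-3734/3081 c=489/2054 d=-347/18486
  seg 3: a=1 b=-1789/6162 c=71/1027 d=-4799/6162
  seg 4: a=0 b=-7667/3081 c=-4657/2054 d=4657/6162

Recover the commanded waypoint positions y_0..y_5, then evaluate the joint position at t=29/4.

y_0=0 y_1=5 y_2=3 y_3=1 y_4=0 y_5=-4
S(29/4) = 166233/131456

y_0 = S_0(0) = a_0 = 0
y_1 = S_1(0) = a_1 = 5
y_2 = S_2(0) = a_2 = 3
y_3 = S_3(0) = a_3 = 1
y_4 = S_4(0) = a_4 = 0
y_5 = S_4(1) = -4
t_q=29/4 is in segment 2 (τ=9/4); S_2(τ)=166233/131456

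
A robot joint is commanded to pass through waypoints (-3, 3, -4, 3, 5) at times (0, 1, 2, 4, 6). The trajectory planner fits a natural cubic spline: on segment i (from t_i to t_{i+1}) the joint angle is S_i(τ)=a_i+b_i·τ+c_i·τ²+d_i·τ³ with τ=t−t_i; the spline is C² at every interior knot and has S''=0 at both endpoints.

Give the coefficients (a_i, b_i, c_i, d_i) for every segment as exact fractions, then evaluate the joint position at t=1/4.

  seg 0: a=-3 b=1669/168 c=0 d=-661/168
  seg 1: a=3 b=-157/84 c=-661/56 d=1121/168
  seg 2: a=-4 b=-131/24 c=115/14 d=-1255/672
  seg 3: a=3 b=419/84 c=-335/112 d=335/672
S(1/4) = -2071/3584

Δ: Δ0=6, Δ1=-7, Δ2=7/2, Δ3=1
row 1: diag=4, rhs=-78; c'=1/4, d'=-39/2
row 2: denom=6−1·1/4=23/4; d'=(63−1·-39/2)/(23/4)=330/23
row 3: denom=8−2·8/23=168/23; d'=(-15−2·330/23)/(168/23)=-335/56
back: M3=-335/56
back: M2=330/23−8/23·-335/56=115/7
back: M1=-39/2−1/4·115/7=-661/28
M: M0=0, M1=-661/28, M2=115/7, M3=-335/56, M4=0
seg 0: a=-3, c=M0/2=0, d=(M1−M0)/(6·1)=-661/168, b=Δ0−h0·(2M0+M1)/6=1669/168
seg 1: a=3, c=M1/2=-661/56, d=(M2−M1)/(6·1)=1121/168, b=Δ1−h1·(2M1+M2)/6=-157/84
seg 2: a=-4, c=M2/2=115/14, d=(M3−M2)/(6·2)=-1255/672, b=Δ2−h2·(2M2+M3)/6=-131/24
seg 3: a=3, c=M3/2=-335/112, d=(M4−M3)/(6·2)=335/672, b=Δ3−h3·(2M3+M4)/6=419/84
t_q=1/4 → seg 0, τ=1/4; S=-3+1669/168·τ+0·τ²+-661/168·τ³=-2071/3584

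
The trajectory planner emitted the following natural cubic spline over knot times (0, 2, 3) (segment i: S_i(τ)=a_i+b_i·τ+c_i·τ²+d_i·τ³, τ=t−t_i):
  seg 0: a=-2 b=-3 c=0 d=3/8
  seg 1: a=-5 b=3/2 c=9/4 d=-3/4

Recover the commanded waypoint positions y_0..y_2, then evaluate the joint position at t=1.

y_0 = S_0(0) = a_0 = -2
y_1 = S_1(0) = a_1 = -5
y_2 = S_1(1) = -2
t_q=1 is in segment 0 (τ=1); S_0(τ)=-37/8

y_0=-2 y_1=-5 y_2=-2
S(1) = -37/8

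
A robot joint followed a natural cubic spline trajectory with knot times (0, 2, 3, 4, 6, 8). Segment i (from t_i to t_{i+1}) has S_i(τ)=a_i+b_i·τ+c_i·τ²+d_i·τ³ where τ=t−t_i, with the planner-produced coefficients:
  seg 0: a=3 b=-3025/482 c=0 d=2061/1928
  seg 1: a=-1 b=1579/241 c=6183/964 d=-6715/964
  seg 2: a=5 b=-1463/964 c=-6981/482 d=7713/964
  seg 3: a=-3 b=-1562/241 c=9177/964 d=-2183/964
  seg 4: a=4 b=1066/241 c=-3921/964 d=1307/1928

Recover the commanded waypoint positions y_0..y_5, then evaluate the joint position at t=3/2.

y_0 = S_0(0) = a_0 = 3
y_1 = S_1(0) = a_1 = -1
y_2 = S_2(0) = a_2 = 5
y_3 = S_3(0) = a_3 = -3
y_4 = S_4(0) = a_4 = 4
y_5 = S_4(2) = 2
t_q=3/2 is in segment 0 (τ=3/2); S_0(τ)=-43281/15424

y_0=3 y_1=-1 y_2=5 y_3=-3 y_4=4 y_5=2
S(3/2) = -43281/15424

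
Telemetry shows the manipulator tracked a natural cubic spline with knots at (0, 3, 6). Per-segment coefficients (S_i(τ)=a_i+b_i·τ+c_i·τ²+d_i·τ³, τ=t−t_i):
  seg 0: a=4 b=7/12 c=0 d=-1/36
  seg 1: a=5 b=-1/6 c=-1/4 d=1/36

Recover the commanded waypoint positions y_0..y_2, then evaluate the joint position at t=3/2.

y_0 = S_0(0) = a_0 = 4
y_1 = S_1(0) = a_1 = 5
y_2 = S_1(3) = 3
t_q=3/2 is in segment 0 (τ=3/2); S_0(τ)=153/32

y_0=4 y_1=5 y_2=3
S(3/2) = 153/32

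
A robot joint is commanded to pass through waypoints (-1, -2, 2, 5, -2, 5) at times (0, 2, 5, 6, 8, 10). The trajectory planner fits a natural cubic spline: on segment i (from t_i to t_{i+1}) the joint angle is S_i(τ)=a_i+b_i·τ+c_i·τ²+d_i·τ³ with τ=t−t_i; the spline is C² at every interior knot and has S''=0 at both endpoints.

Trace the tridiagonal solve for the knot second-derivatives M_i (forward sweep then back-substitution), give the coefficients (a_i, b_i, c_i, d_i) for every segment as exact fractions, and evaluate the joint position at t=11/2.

Δ: Δ0=-1/2, Δ1=4/3, Δ2=3, Δ3=-7/2, Δ4=7/2
row 1: diag=10, rhs=11; c'=3/10, d'=11/10
row 2: denom=8−3·3/10=71/10; d'=(10−3·11/10)/(71/10)=67/71
row 3: denom=6−1·10/71=416/71; d'=(-39−1·67/71)/(416/71)=-709/104
row 4: denom=8−2·71/208=761/104; d'=(42−2·-709/104)/(761/104)=5786/761
back: M4=5786/761
back: M3=-709/104−71/208·5786/761=-7163/761
back: M2=67/71−10/71·-7163/761=1727/761
back: M1=11/10−3/10·1727/761=319/761
M: M0=0, M1=319/761, M2=1727/761, M3=-7163/761, M4=5786/761, M5=0
seg 0: a=-1, c=M0/2=0, d=(M1−M0)/(6·2)=319/9132, b=Δ0−h0·(2M0+M1)/6=-2921/4566
seg 1: a=-2, c=M1/2=319/1522, d=(M2−M1)/(6·3)=704/6849, b=Δ1−h1·(2M1+M2)/6=-1007/4566
seg 2: a=2, c=M2/2=1727/1522, d=(M3−M2)/(6·1)=-4445/2283, b=Δ2−h2·(2M2+M3)/6=17407/4566
seg 3: a=5, c=M3/2=-7163/1522, d=(M4−M3)/(6·2)=12949/9132, b=Δ3−h3·(2M3+M4)/6=1099/4566
seg 4: a=-2, c=M4/2=2893/761, d=(M5−M4)/(6·2)=-2893/4566, b=Δ4−h4·(2M4+M5)/6=-7163/4566
t_q=11/2 → seg 2, τ=1/2; S=2+17407/4566·τ+1727/1522·τ²+-4445/2283·τ³=12013/3044

  seg 0: a=-1 b=-2921/4566 c=0 d=319/9132
  seg 1: a=-2 b=-1007/4566 c=319/1522 d=704/6849
  seg 2: a=2 b=17407/4566 c=1727/1522 d=-4445/2283
  seg 3: a=5 b=1099/4566 c=-7163/1522 d=12949/9132
  seg 4: a=-2 b=-7163/4566 c=2893/761 d=-2893/4566
S(11/2) = 12013/3044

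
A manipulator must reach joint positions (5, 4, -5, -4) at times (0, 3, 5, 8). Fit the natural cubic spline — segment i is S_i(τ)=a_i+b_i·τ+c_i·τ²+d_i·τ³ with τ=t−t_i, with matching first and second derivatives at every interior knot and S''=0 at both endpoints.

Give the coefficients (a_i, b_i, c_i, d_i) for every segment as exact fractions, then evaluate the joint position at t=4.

  seg 0: a=5 b=61/48 c=0 d=-77/432
  seg 1: a=4 b=-85/24 c=-77/48 d=9/16
  seg 2: a=-5 b=-77/24 c=85/48 d=-85/432
S(4) = -7/12

Δ: Δ0=-1/3, Δ1=-9/2, Δ2=1/3
row 1: diag=10, rhs=-25; c'=1/5, d'=-5/2
row 2: denom=10−2·1/5=48/5; d'=(29−2·-5/2)/(48/5)=85/24
back: M2=85/24
back: M1=-5/2−1/5·85/24=-77/24
M: M0=0, M1=-77/24, M2=85/24, M3=0
seg 0: a=5, c=M0/2=0, d=(M1−M0)/(6·3)=-77/432, b=Δ0−h0·(2M0+M1)/6=61/48
seg 1: a=4, c=M1/2=-77/48, d=(M2−M1)/(6·2)=9/16, b=Δ1−h1·(2M1+M2)/6=-85/24
seg 2: a=-5, c=M2/2=85/48, d=(M3−M2)/(6·3)=-85/432, b=Δ2−h2·(2M2+M3)/6=-77/24
t_q=4 → seg 1, τ=1; S=4+-85/24·τ+-77/48·τ²+9/16·τ³=-7/12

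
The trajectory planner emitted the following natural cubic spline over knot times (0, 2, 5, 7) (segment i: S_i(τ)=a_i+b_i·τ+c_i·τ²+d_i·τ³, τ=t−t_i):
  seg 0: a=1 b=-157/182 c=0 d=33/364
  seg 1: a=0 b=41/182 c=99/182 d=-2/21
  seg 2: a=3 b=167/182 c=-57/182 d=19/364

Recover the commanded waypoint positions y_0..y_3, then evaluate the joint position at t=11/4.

y_0=1 y_1=0 y_2=3 y_3=4
S(11/4) = 633/1456

y_0 = S_0(0) = a_0 = 1
y_1 = S_1(0) = a_1 = 0
y_2 = S_2(0) = a_2 = 3
y_3 = S_2(2) = 4
t_q=11/4 is in segment 1 (τ=3/4); S_1(τ)=633/1456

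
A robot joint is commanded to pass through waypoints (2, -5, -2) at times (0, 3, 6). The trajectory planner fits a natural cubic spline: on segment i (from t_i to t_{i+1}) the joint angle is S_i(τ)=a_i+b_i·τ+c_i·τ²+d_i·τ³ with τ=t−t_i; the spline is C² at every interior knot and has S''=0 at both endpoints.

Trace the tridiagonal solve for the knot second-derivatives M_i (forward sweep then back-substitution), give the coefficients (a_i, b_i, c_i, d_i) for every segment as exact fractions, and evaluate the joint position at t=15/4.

  seg 0: a=2 b=-19/6 c=0 d=5/54
  seg 1: a=-5 b=-2/3 c=5/6 d=-5/54
S(15/4) = -649/128

Δ: Δ0=-7/3, Δ1=1
row 1: diag=12, rhs=20; c'=1/4, d'=5/3
back: M1=5/3
M: M0=0, M1=5/3, M2=0
seg 0: a=2, c=M0/2=0, d=(M1−M0)/(6·3)=5/54, b=Δ0−h0·(2M0+M1)/6=-19/6
seg 1: a=-5, c=M1/2=5/6, d=(M2−M1)/(6·3)=-5/54, b=Δ1−h1·(2M1+M2)/6=-2/3
t_q=15/4 → seg 1, τ=3/4; S=-5+-2/3·τ+5/6·τ²+-5/54·τ³=-649/128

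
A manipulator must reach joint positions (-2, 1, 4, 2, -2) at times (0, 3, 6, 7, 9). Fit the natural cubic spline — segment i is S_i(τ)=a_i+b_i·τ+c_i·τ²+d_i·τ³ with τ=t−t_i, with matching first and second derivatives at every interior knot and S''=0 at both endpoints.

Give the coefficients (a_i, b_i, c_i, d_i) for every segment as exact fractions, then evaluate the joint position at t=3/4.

Δ: Δ0=1, Δ1=1, Δ2=-2, Δ3=-2
row 1: diag=12, rhs=0; c'=1/4, d'=0
row 2: denom=8−3·1/4=29/4; d'=(-18−3·0)/(29/4)=-72/29
row 3: denom=6−1·4/29=170/29; d'=(0−1·-72/29)/(170/29)=36/85
back: M3=36/85
back: M2=-72/29−4/29·36/85=-216/85
back: M1=0−1/4·-216/85=54/85
M: M0=0, M1=54/85, M2=-216/85, M3=36/85, M4=0
seg 0: a=-2, c=M0/2=0, d=(M1−M0)/(6·3)=3/85, b=Δ0−h0·(2M0+M1)/6=58/85
seg 1: a=1, c=M1/2=27/85, d=(M2−M1)/(6·3)=-3/17, b=Δ1−h1·(2M1+M2)/6=139/85
seg 2: a=4, c=M2/2=-108/85, d=(M3−M2)/(6·1)=42/85, b=Δ2−h2·(2M2+M3)/6=-104/85
seg 3: a=2, c=M3/2=18/85, d=(M4−M3)/(6·2)=-3/85, b=Δ3−h3·(2M3+M4)/6=-194/85
t_q=3/4 → seg 0, τ=3/4; S=-2+58/85·τ+0·τ²+3/85·τ³=-1603/1088

  seg 0: a=-2 b=58/85 c=0 d=3/85
  seg 1: a=1 b=139/85 c=27/85 d=-3/17
  seg 2: a=4 b=-104/85 c=-108/85 d=42/85
  seg 3: a=2 b=-194/85 c=18/85 d=-3/85
S(3/4) = -1603/1088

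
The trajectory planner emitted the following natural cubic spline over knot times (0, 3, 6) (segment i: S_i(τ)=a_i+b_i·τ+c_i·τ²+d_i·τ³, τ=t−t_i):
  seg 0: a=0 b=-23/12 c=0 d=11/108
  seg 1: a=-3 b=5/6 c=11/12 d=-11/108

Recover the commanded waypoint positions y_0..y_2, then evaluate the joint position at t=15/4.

y_0=0 y_1=-3 y_2=5
S(15/4) = -487/256

y_0 = S_0(0) = a_0 = 0
y_1 = S_1(0) = a_1 = -3
y_2 = S_1(3) = 5
t_q=15/4 is in segment 1 (τ=3/4); S_1(τ)=-487/256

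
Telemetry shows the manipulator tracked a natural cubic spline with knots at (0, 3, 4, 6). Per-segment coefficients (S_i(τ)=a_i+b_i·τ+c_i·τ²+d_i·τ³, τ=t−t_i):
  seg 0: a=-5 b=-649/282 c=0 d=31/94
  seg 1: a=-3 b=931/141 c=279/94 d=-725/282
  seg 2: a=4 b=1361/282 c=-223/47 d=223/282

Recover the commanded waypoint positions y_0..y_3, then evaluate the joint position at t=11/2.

y_0 = S_0(0) = a_0 = -5
y_1 = S_1(0) = a_1 = -3
y_2 = S_2(0) = a_2 = 4
y_3 = S_2(2) = 1
t_q=11/2 is in segment 2 (τ=3/2); S_2(τ)=2431/752

y_0=-5 y_1=-3 y_2=4 y_3=1
S(11/2) = 2431/752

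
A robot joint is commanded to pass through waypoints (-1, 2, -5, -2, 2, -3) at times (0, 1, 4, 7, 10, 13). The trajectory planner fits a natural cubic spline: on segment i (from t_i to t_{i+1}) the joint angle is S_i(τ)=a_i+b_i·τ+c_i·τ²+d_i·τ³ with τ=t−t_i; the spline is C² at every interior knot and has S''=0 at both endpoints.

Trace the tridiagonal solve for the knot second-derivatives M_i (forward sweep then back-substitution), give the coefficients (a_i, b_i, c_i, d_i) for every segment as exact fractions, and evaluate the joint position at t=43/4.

Δ: Δ0=3, Δ1=-7/3, Δ2=1, Δ3=4/3, Δ4=-5/3
row 1: diag=8, rhs=-32; c'=3/8, d'=-4
row 2: denom=12−3·3/8=87/8; d'=(20−3·-4)/(87/8)=256/87
row 3: denom=12−3·8/29=324/29; d'=(2−3·256/87)/(324/29)=-11/18
row 4: denom=12−3·29/108=403/36; d'=(-18−3·-11/18)/(403/36)=-582/403
back: M4=-582/403
back: M3=-11/18−29/108·-582/403=-90/403
back: M2=256/87−8/29·-90/403=3632/1209
back: M1=-4−3/8·3632/1209=-2066/403
M: M0=0, M1=-2066/403, M2=3632/1209, M3=-90/403, M4=-582/403, M5=0
seg 0: a=-1, c=M0/2=0, d=(M1−M0)/(6·1)=-1033/1209, b=Δ0−h0·(2M0+M1)/6=4660/1209
seg 1: a=2, c=M1/2=-1033/403, d=(M2−M1)/(6·3)=4915/10881, b=Δ1−h1·(2M1+M2)/6=1561/1209
seg 2: a=-5, c=M2/2=1816/1209, d=(M3−M2)/(6·3)=-1951/10881, b=Δ2−h2·(2M2+M3)/6=-176/93
seg 3: a=-2, c=M3/2=-45/403, d=(M4−M3)/(6·3)=-82/1209, b=Δ3−h3·(2M3+M4)/6=2755/1209
seg 4: a=2, c=M4/2=-291/403, d=(M5−M4)/(6·3)=97/1209, b=Δ4−h4·(2M4+M5)/6=-269/1209
t_q=43/4 → seg 4, τ=3/4; S=2+-269/1209·τ+-291/403·τ²+97/1209·τ³=37677/25792

  seg 0: a=-1 b=4660/1209 c=0 d=-1033/1209
  seg 1: a=2 b=1561/1209 c=-1033/403 d=4915/10881
  seg 2: a=-5 b=-176/93 c=1816/1209 d=-1951/10881
  seg 3: a=-2 b=2755/1209 c=-45/403 d=-82/1209
  seg 4: a=2 b=-269/1209 c=-291/403 d=97/1209
S(43/4) = 37677/25792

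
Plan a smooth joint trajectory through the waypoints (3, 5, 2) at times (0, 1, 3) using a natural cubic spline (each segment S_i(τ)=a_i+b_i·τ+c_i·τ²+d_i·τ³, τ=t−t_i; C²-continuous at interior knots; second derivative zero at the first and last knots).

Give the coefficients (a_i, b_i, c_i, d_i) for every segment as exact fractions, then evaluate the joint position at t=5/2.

  seg 0: a=3 b=31/12 c=0 d=-7/12
  seg 1: a=5 b=5/6 c=-7/4 d=7/24
S(5/2) = 211/64

Δ: Δ0=2, Δ1=-3/2
row 1: diag=6, rhs=-21; c'=1/3, d'=-7/2
back: M1=-7/2
M: M0=0, M1=-7/2, M2=0
seg 0: a=3, c=M0/2=0, d=(M1−M0)/(6·1)=-7/12, b=Δ0−h0·(2M0+M1)/6=31/12
seg 1: a=5, c=M1/2=-7/4, d=(M2−M1)/(6·2)=7/24, b=Δ1−h1·(2M1+M2)/6=5/6
t_q=5/2 → seg 1, τ=3/2; S=5+5/6·τ+-7/4·τ²+7/24·τ³=211/64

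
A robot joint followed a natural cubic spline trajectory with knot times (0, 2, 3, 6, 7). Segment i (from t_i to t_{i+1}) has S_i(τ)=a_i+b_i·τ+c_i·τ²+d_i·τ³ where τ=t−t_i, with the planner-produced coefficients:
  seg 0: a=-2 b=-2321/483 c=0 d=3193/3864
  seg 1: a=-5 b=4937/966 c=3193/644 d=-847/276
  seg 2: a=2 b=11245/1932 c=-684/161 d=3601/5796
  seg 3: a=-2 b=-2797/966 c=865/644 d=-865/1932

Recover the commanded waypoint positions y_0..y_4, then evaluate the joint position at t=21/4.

y_0 = S_0(0) = a_0 = -2
y_1 = S_1(0) = a_1 = -5
y_2 = S_2(0) = a_2 = 2
y_3 = S_3(0) = a_3 = -2
y_4 = S_3(1) = -4
t_q=21/4 is in segment 2 (τ=9/4); S_2(τ)=27409/41216

y_0=-2 y_1=-5 y_2=2 y_3=-2 y_4=-4
S(21/4) = 27409/41216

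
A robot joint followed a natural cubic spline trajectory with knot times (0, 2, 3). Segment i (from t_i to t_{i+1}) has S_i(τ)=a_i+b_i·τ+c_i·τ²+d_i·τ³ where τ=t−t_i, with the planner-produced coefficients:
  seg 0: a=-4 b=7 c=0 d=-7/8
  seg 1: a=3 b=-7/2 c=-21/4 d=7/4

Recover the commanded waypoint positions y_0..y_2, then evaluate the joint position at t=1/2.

y_0=-4 y_1=3 y_2=-4
S(1/2) = -39/64

y_0 = S_0(0) = a_0 = -4
y_1 = S_1(0) = a_1 = 3
y_2 = S_1(1) = -4
t_q=1/2 is in segment 0 (τ=1/2); S_0(τ)=-39/64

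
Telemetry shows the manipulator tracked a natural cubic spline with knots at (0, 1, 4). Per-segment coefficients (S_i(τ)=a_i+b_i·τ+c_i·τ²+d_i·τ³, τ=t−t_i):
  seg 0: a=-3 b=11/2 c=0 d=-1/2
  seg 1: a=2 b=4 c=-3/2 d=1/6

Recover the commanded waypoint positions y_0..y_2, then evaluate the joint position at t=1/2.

y_0=-3 y_1=2 y_2=5
S(1/2) = -5/16

y_0 = S_0(0) = a_0 = -3
y_1 = S_1(0) = a_1 = 2
y_2 = S_1(3) = 5
t_q=1/2 is in segment 0 (τ=1/2); S_0(τ)=-5/16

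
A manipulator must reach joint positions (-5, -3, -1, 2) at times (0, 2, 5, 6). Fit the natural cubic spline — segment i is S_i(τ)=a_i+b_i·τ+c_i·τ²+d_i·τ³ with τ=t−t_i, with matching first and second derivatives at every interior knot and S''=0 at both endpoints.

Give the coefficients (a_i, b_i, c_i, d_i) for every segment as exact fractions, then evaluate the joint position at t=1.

  seg 0: a=-5 b=271/213 c=0 d=-29/426
  seg 1: a=-3 b=97/213 c=-29/71 d=34/213
  seg 2: a=-1 b=493/213 c=73/71 d=-73/213
S(1) = -539/142

Δ: Δ0=1, Δ1=2/3, Δ2=3
row 1: diag=10, rhs=-2; c'=3/10, d'=-1/5
row 2: denom=8−3·3/10=71/10; d'=(14−3·-1/5)/(71/10)=146/71
back: M2=146/71
back: M1=-1/5−3/10·146/71=-58/71
M: M0=0, M1=-58/71, M2=146/71, M3=0
seg 0: a=-5, c=M0/2=0, d=(M1−M0)/(6·2)=-29/426, b=Δ0−h0·(2M0+M1)/6=271/213
seg 1: a=-3, c=M1/2=-29/71, d=(M2−M1)/(6·3)=34/213, b=Δ1−h1·(2M1+M2)/6=97/213
seg 2: a=-1, c=M2/2=73/71, d=(M3−M2)/(6·1)=-73/213, b=Δ2−h2·(2M2+M3)/6=493/213
t_q=1 → seg 0, τ=1; S=-5+271/213·τ+0·τ²+-29/426·τ³=-539/142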